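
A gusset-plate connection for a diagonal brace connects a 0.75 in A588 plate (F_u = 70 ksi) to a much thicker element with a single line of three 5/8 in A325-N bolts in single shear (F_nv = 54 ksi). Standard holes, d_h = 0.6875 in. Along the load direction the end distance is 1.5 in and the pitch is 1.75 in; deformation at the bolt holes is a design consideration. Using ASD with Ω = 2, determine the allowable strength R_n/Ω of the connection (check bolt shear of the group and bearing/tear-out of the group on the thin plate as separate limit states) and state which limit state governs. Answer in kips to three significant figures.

Bolt shear: A_b = π·0.625²/4 = 0.3068 in²; R_n = 54 × 0.3068 × 3 × 1 = 49.7 kips → 49.7 / 2 = 24.9 kips.
Bearing (1.2 l_c t F_u ≤ 2.4 d t F_u): upper limit = 2.4·0.625·0.75·70 = 78.75 kips.
  Edge l_c = 1.5 − 0.6875/2 = 1.156 → r_n = 72.84 kips; interior l_c = 1.75 − 0.6875 = 1.062 → r_n = 66.94 kips.
  R_n,bearing = 1·72.84 + 2·66.94 = 206.7 kips → 206.7 / 2 = 103 kips.
Bolt shear governs: 24.9 kips.

24.9 kips (bolt shear governs)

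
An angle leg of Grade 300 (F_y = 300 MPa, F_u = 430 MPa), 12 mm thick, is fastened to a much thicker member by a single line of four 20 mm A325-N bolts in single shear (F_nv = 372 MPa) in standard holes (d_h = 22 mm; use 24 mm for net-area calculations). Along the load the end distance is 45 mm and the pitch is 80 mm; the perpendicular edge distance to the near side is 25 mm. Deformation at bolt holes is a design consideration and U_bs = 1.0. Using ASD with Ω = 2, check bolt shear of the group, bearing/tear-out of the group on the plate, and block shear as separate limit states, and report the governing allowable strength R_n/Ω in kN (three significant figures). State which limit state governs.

Bolt shear: A_b = π·20²/4 = 314.2 mm²; R_n = 372 × 314.2 × 4 × 1 / 1000 = 467.5 kN → 467.5 / 2 = 234 kN.
Bearing: edge l_c = 34, r_n = 210.5 kN; interior l_c = 58, r_n = 247.7 kN; R_n = 210.5 + 3·247.7 = 953.6 kN → 477 kN.
Block shear: A_gv = 3420, A_nv = 2412, A_nt = 156 mm²; R_n = min(0.6F_uA_nv, 0.6F_yA_gv) + U_bs·F_u·A_nt = 682.7 kN → 341 kN.
Bolt shear governs: 234 kN.

234 kN (bolt shear governs)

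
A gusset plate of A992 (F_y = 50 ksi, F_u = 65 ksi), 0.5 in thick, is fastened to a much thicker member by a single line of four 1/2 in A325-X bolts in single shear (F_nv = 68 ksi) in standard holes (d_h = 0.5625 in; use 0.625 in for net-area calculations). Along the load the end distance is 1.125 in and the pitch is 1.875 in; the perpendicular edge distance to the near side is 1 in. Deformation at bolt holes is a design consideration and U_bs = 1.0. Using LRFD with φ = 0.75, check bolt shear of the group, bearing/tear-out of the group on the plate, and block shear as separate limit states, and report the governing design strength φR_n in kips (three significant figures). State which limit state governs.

Bolt shear: A_b = π·0.5²/4 = 0.1963 in²; R_n = 68 × 0.1963 × 4 × 1 = 53.41 kips → 0.75 × 53.41 = 40.1 kips.
Bearing: edge l_c = 0.8438, r_n = 32.91 kips; interior l_c = 1.312, r_n = 39 kips; R_n = 32.91 + 3·39 = 149.9 kips → 112 kips.
Block shear: A_gv = 3.375, A_nv = 2.281, A_nt = 0.3438 in²; R_n = min(0.6F_uA_nv, 0.6F_yA_gv) + U_bs·F_u·A_nt = 111.3 kips → 83.5 kips.
Bolt shear governs: 40.1 kips.

40.1 kips (bolt shear governs)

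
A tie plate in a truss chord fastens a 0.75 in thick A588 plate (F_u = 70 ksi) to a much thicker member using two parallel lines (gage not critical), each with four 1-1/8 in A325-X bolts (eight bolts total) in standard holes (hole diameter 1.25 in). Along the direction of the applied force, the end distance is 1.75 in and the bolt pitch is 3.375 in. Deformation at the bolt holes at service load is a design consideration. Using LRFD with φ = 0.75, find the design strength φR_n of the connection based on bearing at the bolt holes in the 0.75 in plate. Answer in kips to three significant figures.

709 kips

Per bolt r_n = 1.2 l_c t F_u ≤ 2.4 d t F_u; upper limit = 2.4 × 1.125 × 0.75 × 70 = 141.8 kips.
Edge bolt: l_c = 1.75 − 1.25/2 = 1.125 in → 1.2 × 1.125 × 0.75 × 70 = 70.88 → r_n = 70.88 kips.
Interior bolts: l_c = 3.375 − 1.25 = 2.125 in → 1.2 × 2.125 × 0.75 × 70 = 133.9 → r_n = 133.9 kips.
R_n = 2 × 70.88 + 6 × 133.9 = 945 kips.
Design strength φR_n = 0.75 × 945 = 709 kips.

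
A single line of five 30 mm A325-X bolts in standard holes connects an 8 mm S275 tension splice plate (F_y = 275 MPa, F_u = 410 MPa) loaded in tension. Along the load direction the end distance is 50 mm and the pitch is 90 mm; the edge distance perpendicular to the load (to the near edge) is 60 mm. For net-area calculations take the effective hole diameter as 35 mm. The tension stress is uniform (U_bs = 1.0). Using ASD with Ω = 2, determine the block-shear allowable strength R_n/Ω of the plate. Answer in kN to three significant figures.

318 kN

Shear plane L_v = 50 + 4·90 = 410 mm; A_gv = 410 × 8 = 3280 mm².
A_nv = (410 − 4.5·35) × 8 = 2020 mm².
A_nt = (60 − 0.5·35) × 8 = 340 mm².
0.6 F_u A_nv = 496.9 kN; 0.6 F_y A_gv = 541.2 kN → shear rupture governs the shear term.
R_n = 496.9 + 1.0 × 410 × 340 / 1000 = 636.3 kN.
Allowable strength R_n/Ω = 636.3 / 2 = 318 kN.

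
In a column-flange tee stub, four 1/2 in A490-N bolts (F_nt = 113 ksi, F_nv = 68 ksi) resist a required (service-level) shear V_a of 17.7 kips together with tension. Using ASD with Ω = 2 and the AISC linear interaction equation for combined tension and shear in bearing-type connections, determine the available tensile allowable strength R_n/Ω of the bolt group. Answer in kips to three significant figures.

A_b = π·0.5²/4 = 0.1963 in²; f_rv = 17.7 / (4 × 0.1963) = 22.54 ksi.
F'_nt = 1.3 F_nt − (Ω F_nt / F_nv) f_rv = 1.3·113 − (2·113/68)·22.54 = 72 ksi, capped at F_nt → F'_nt = 72 ksi.
R_n = F'_nt · A_b · n = 72 × 0.1963 × 4 = 56.55 kips.
Allowable strength R_n/Ω = 56.55 / 2 = 28.3 kips.

28.3 kips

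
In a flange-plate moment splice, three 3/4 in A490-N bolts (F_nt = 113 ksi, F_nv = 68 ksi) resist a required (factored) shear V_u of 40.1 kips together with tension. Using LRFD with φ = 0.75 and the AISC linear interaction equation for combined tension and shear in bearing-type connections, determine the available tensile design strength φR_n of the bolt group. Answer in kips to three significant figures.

79.4 kips

A_b = π·0.75²/4 = 0.4418 in²; f_rv = 40.1 / (3 × 0.4418) = 30.26 ksi.
F'_nt = 1.3 F_nt − (F_nt / φF_nv) f_rv = 1.3·113 − (113/(0.75·68))·30.26 = 79.86 ksi, capped at F_nt → F'_nt = 79.86 ksi.
R_n = F'_nt · A_b · n = 79.86 × 0.4418 × 3 = 105.8 kips.
Design strength φR_n = 0.75 × 105.8 = 79.4 kips.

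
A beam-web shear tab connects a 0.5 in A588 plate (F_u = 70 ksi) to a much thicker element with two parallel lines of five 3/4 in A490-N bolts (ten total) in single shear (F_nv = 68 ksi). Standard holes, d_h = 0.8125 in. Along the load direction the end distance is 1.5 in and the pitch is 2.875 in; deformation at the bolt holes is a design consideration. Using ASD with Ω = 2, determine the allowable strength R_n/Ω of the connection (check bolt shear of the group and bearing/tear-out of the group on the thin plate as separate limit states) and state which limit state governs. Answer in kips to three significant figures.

Bolt shear: A_b = π·0.75²/4 = 0.4418 in²; R_n = 68 × 0.4418 × 10 × 1 = 300.4 kips → 300.4 / 2 = 150 kips.
Bearing (1.2 l_c t F_u ≤ 2.4 d t F_u): upper limit = 2.4·0.75·0.5·70 = 63 kips.
  Edge l_c = 1.5 − 0.8125/2 = 1.094 → r_n = 45.94 kips; interior l_c = 2.875 − 0.8125 = 2.062 → r_n = 63 kips.
  R_n,bearing = 2·45.94 + 8·63 = 595.9 kips → 595.9 / 2 = 298 kips.
Bolt shear governs: 150 kips.

150 kips (bolt shear governs)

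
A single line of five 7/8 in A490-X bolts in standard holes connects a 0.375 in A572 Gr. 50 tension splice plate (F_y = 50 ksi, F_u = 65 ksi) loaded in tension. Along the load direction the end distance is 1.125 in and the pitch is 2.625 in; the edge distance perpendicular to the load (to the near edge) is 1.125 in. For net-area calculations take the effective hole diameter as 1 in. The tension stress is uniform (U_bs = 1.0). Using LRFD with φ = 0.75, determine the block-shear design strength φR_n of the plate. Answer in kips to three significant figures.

Shear plane L_v = 1.125 + 4·2.625 = 11.62 in; A_gv = 11.62 × 0.375 = 4.359 in².
A_nv = (11.62 − 4.5·1) × 0.375 = 2.672 in².
A_nt = (1.125 − 0.5·1) × 0.375 = 0.2344 in².
0.6 F_u A_nv = 104.2 kips; 0.6 F_y A_gv = 130.8 kips → shear rupture governs the shear term.
R_n = 104.2 + 1.0 × 65 × 0.2344 = 119.4 kips.
Design strength φR_n = 0.75 × 119.4 = 89.6 kips.

89.6 kips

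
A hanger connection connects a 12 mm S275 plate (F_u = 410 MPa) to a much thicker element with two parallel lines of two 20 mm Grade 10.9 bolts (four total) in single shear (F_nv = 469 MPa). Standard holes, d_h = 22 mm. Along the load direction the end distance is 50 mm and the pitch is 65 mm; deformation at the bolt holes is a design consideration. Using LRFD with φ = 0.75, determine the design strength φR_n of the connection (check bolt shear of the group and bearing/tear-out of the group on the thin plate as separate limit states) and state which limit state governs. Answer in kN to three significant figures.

442 kN (bolt shear governs)

Bolt shear: A_b = π·20²/4 = 314.2 mm²; R_n = 469 × 314.2 × 4 × 1 / 1000 = 589.4 kN → 0.75 × 589.4 = 442 kN.
Bearing (1.2 l_c t F_u ≤ 2.4 d t F_u): upper limit = 2.4·20·12·410 / 1000 = 236.2 kN.
  Edge l_c = 50 − 22/2 = 39 → r_n = 230.3 kN; interior l_c = 65 − 22 = 43 → r_n = 236.2 kN.
  R_n,bearing = 2·230.3 + 2·236.2 = 932.8 kN → 0.75 × 932.8 = 700 kN.
Bolt shear governs: 442 kN.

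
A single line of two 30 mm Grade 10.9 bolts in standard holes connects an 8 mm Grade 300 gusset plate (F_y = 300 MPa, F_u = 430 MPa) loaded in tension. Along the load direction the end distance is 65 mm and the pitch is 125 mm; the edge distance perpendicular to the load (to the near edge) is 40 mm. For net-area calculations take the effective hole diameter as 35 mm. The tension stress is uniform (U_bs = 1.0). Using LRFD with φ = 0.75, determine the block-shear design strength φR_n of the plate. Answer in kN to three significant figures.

263 kN

Shear plane L_v = 65 + 1·125 = 190 mm; A_gv = 190 × 8 = 1520 mm².
A_nv = (190 − 1.5·35) × 8 = 1100 mm².
A_nt = (40 − 0.5·35) × 8 = 180 mm².
0.6 F_u A_nv = 283.8 kN; 0.6 F_y A_gv = 273.6 kN → shear yielding governs the shear term.
R_n = 273.6 + 1.0 × 430 × 180 / 1000 = 351 kN.
Design strength φR_n = 0.75 × 351 = 263 kN.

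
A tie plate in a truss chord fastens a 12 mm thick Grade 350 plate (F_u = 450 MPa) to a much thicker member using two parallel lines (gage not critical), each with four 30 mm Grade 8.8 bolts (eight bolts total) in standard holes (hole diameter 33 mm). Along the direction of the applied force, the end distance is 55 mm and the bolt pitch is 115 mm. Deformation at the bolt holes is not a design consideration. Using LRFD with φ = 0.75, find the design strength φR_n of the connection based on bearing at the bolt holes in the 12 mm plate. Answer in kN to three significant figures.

2650 kN

Per bolt r_n = 1.5 l_c t F_u ≤ 3.0 d t F_u; upper limit = 3.0 × 30 × 12 × 450 / 1000 = 486 kN.
Edge bolt: l_c = 55 − 33/2 = 38.5 mm → 1.5 × 38.5 × 12 × 450 / 1000 = 311.9 → r_n = 311.9 kN.
Interior bolts: l_c = 115 − 33 = 82 mm → 1.5 × 82 × 12 × 450 / 1000 = 664.2 → r_n = 486 kN.
R_n = 2 × 311.9 + 6 × 486 = 3540 kN.
Design strength φR_n = 0.75 × 3540 = 2650 kN.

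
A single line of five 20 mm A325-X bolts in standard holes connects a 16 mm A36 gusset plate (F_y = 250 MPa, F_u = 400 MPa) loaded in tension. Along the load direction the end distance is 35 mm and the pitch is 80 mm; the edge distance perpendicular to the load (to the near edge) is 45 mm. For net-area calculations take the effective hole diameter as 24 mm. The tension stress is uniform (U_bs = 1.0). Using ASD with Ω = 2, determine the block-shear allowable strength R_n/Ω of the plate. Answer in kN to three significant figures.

Shear plane L_v = 35 + 4·80 = 355 mm; A_gv = 355 × 16 = 5680 mm².
A_nv = (355 − 4.5·24) × 16 = 3952 mm².
A_nt = (45 − 0.5·24) × 16 = 528 mm².
0.6 F_u A_nv = 948.5 kN; 0.6 F_y A_gv = 852 kN → shear yielding governs the shear term.
R_n = 852 + 1.0 × 400 × 528 / 1000 = 1063 kN.
Allowable strength R_n/Ω = 1063 / 2 = 532 kN.

532 kN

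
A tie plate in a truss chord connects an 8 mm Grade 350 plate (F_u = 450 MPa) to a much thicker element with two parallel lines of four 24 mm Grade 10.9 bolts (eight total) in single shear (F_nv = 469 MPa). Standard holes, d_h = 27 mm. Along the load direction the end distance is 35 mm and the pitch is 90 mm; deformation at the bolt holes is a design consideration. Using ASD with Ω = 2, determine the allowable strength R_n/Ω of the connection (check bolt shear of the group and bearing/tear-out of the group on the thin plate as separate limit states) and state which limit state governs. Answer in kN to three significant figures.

Bolt shear: A_b = π·24²/4 = 452.4 mm²; R_n = 469 × 452.4 × 8 × 1 / 1000 = 1697 kN → 1697 / 2 = 849 kN.
Bearing (1.2 l_c t F_u ≤ 2.4 d t F_u): upper limit = 2.4·24·8·450 / 1000 = 207.4 kN.
  Edge l_c = 35 − 27/2 = 21.5 → r_n = 92.88 kN; interior l_c = 90 − 27 = 63 → r_n = 207.4 kN.
  R_n,bearing = 2·92.88 + 6·207.4 = 1430 kN → 1430 / 2 = 715 kN.
Bearing governs: 715 kN.

715 kN (bearing governs)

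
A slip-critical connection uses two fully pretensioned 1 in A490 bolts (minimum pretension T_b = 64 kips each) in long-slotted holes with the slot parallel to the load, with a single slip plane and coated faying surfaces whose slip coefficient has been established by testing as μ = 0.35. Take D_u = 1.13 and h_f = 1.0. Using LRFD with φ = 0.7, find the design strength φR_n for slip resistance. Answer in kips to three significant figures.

35.4 kips

R_n = μ · D_u · h_f · T_b · n_s · n_b = 0.35 × 1.13 × 1.0 × 64 × 1 × 2 = 50.62 kips.
Design strength φR_n = 0.7 × 50.62 = 35.4 kips.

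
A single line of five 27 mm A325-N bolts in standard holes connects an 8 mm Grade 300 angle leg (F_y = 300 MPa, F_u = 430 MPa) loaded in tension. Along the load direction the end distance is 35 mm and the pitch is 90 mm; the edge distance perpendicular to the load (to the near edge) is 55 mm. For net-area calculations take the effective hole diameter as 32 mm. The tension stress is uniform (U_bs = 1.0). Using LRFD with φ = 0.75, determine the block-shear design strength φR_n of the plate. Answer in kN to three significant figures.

Shear plane L_v = 35 + 4·90 = 395 mm; A_gv = 395 × 8 = 3160 mm².
A_nv = (395 − 4.5·32) × 8 = 2008 mm².
A_nt = (55 − 0.5·32) × 8 = 312 mm².
0.6 F_u A_nv = 518.1 kN; 0.6 F_y A_gv = 568.8 kN → shear rupture governs the shear term.
R_n = 518.1 + 1.0 × 430 × 312 / 1000 = 652.2 kN.
Design strength φR_n = 0.75 × 652.2 = 489 kN.

489 kN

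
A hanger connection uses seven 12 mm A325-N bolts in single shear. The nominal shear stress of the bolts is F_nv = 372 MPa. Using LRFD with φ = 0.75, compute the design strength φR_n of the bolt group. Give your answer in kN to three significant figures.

A_b = π × 12² / 4 = 113.1 mm².
R_n = F_nv · A_b · n · n_s = 372 × 113.1 × 7 × 1 / 1000 = 294.5 kN.
Design strength φR_n = 0.75 × 294.5 = 221 kN.

221 kN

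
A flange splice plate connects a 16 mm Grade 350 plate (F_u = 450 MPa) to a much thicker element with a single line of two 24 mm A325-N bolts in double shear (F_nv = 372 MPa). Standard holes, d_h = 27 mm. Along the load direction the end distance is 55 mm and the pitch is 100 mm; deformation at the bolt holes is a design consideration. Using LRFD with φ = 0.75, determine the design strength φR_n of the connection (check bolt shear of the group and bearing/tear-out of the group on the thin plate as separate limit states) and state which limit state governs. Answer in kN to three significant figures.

Bolt shear: A_b = π·24²/4 = 452.4 mm²; R_n = 372 × 452.4 × 2 × 2 / 1000 = 673.2 kN → 0.75 × 673.2 = 505 kN.
Bearing (1.2 l_c t F_u ≤ 2.4 d t F_u): upper limit = 2.4·24·16·450 / 1000 = 414.7 kN.
  Edge l_c = 55 − 27/2 = 41.5 → r_n = 358.6 kN; interior l_c = 100 − 27 = 73 → r_n = 414.7 kN.
  R_n,bearing = 1·358.6 + 1·414.7 = 773.3 kN → 0.75 × 773.3 = 580 kN.
Bolt shear governs: 505 kN.

505 kN (bolt shear governs)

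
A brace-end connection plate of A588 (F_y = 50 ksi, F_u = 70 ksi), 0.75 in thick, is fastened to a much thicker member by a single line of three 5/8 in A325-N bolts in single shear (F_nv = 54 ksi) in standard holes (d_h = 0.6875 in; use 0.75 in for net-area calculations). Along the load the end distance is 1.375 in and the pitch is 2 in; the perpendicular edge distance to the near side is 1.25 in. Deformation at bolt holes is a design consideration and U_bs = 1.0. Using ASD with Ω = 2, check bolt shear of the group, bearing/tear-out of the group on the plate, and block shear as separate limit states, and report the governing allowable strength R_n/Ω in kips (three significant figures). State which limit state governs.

Bolt shear: A_b = π·0.625²/4 = 0.3068 in²; R_n = 54 × 0.3068 × 3 × 1 = 49.7 kips → 49.7 / 2 = 24.9 kips.
Bearing: edge l_c = 1.031, r_n = 64.97 kips; interior l_c = 1.312, r_n = 78.75 kips; R_n = 64.97 + 2·78.75 = 222.5 kips → 111 kips.
Block shear: A_gv = 4.031, A_nv = 2.625, A_nt = 0.6562 in²; R_n = min(0.6F_uA_nv, 0.6F_yA_gv) + U_bs·F_u·A_nt = 156.2 kips → 78.1 kips.
Bolt shear governs: 24.9 kips.

24.9 kips (bolt shear governs)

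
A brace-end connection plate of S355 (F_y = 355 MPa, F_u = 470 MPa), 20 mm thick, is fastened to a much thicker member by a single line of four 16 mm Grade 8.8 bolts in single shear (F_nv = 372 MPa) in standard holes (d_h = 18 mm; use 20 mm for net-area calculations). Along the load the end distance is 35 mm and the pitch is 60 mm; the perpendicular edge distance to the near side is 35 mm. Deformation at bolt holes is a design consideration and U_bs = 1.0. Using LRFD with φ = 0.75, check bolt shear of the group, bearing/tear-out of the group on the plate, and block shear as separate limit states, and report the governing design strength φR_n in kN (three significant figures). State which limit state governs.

Bolt shear: A_b = π·16²/4 = 201.1 mm²; R_n = 372 × 201.1 × 4 × 1 / 1000 = 299.2 kN → 0.75 × 299.2 = 224 kN.
Bearing: edge l_c = 26, r_n = 293.3 kN; interior l_c = 42, r_n = 361 kN; R_n = 293.3 + 3·361 = 1376 kN → 1030 kN.
Block shear: A_gv = 4300, A_nv = 2900, A_nt = 500 mm²; R_n = min(0.6F_uA_nv, 0.6F_yA_gv) + U_bs·F_u·A_nt = 1053 kN → 790 kN.
Bolt shear governs: 224 kN.

224 kN (bolt shear governs)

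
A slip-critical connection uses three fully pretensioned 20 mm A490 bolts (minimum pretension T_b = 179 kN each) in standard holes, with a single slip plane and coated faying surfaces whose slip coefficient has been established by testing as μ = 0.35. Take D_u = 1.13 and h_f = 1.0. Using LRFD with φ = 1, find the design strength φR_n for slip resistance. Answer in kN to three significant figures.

212 kN

R_n = μ · D_u · h_f · T_b · n_s · n_b = 0.35 × 1.13 × 1.0 × 179 × 1 × 3 = 212.4 kN.
Design strength φR_n = 1 × 212.4 = 212 kN.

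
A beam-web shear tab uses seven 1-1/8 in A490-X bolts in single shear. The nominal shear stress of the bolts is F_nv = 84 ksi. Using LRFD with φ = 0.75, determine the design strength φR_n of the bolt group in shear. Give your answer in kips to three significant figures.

A_b = π × 1.125² / 4 = 0.994 in².
R_n = F_nv · A_b · n · n_s = 84 × 0.994 × 7 × 1 = 584.5 kips.
Design strength φR_n = 0.75 × 584.5 = 438 kips.

438 kips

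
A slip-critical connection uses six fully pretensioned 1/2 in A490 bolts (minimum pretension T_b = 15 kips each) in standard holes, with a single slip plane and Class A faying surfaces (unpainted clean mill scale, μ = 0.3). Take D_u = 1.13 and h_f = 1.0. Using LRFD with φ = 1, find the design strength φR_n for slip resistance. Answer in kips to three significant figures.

R_n = μ · D_u · h_f · T_b · n_s · n_b = 0.3 × 1.13 × 1.0 × 15 × 1 × 6 = 30.51 kips.
Design strength φR_n = 1 × 30.51 = 30.5 kips.

30.5 kips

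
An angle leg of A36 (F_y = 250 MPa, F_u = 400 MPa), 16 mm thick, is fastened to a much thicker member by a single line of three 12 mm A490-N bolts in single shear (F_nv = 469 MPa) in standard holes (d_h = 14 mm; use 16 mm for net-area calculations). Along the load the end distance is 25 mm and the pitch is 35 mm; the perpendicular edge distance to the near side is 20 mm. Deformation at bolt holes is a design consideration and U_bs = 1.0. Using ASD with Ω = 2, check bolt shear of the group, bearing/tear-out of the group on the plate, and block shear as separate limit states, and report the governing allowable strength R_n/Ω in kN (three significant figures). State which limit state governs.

79.6 kN (bolt shear governs)

Bolt shear: A_b = π·12²/4 = 113.1 mm²; R_n = 469 × 113.1 × 3 × 1 / 1000 = 159.1 kN → 159.1 / 2 = 79.6 kN.
Bearing: edge l_c = 18, r_n = 138.2 kN; interior l_c = 21, r_n = 161.3 kN; R_n = 138.2 + 2·161.3 = 460.8 kN → 230 kN.
Block shear: A_gv = 1520, A_nv = 880, A_nt = 192 mm²; R_n = min(0.6F_uA_nv, 0.6F_yA_gv) + U_bs·F_u·A_nt = 288 kN → 144 kN.
Bolt shear governs: 79.6 kN.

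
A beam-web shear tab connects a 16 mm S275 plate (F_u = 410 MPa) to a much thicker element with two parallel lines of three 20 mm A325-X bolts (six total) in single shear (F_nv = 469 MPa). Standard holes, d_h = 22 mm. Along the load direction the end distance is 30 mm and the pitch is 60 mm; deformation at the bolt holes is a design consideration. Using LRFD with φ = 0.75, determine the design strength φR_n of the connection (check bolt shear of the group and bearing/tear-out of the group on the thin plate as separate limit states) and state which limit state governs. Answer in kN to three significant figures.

663 kN (bolt shear governs)

Bolt shear: A_b = π·20²/4 = 314.2 mm²; R_n = 469 × 314.2 × 6 × 1 / 1000 = 884 kN → 0.75 × 884 = 663 kN.
Bearing (1.2 l_c t F_u ≤ 2.4 d t F_u): upper limit = 2.4·20·16·410 / 1000 = 314.9 kN.
  Edge l_c = 30 − 22/2 = 19 → r_n = 149.6 kN; interior l_c = 60 − 22 = 38 → r_n = 299.1 kN.
  R_n,bearing = 2·149.6 + 4·299.1 = 1496 kN → 0.75 × 1496 = 1120 kN.
Bolt shear governs: 663 kN.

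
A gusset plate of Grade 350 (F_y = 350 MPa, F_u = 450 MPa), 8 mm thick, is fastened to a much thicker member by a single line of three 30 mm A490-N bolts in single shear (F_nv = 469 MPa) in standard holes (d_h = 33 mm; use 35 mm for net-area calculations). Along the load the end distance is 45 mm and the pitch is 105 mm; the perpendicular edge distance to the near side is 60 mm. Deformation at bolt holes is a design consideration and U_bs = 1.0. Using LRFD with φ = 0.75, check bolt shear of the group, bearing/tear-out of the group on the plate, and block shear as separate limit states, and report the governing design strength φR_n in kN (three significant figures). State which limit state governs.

Bolt shear: A_b = π·30²/4 = 706.9 mm²; R_n = 469 × 706.9 × 3 × 1 / 1000 = 994.5 kN → 0.75 × 994.5 = 746 kN.
Bearing: edge l_c = 28.5, r_n = 123.1 kN; interior l_c = 72, r_n = 259.2 kN; R_n = 123.1 + 2·259.2 = 641.5 kN → 481 kN.
Block shear: A_gv = 2040, A_nv = 1340, A_nt = 340 mm²; R_n = min(0.6F_uA_nv, 0.6F_yA_gv) + U_bs·F_u·A_nt = 514.8 kN → 386 kN.
Block shear governs: 386 kN.

386 kN (block shear governs)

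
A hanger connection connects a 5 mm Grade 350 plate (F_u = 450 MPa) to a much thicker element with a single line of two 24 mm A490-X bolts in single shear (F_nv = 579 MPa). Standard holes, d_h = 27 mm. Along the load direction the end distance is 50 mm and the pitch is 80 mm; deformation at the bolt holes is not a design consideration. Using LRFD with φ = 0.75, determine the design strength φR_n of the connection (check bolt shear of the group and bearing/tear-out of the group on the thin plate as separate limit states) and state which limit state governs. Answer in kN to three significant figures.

214 kN (bearing governs)

Bolt shear: A_b = π·24²/4 = 452.4 mm²; R_n = 579 × 452.4 × 2 × 1 / 1000 = 523.9 kN → 0.75 × 523.9 = 393 kN.
Bearing (1.5 l_c t F_u ≤ 3.0 d t F_u): upper limit = 3.0·24·5·450 / 1000 = 162 kN.
  Edge l_c = 50 − 27/2 = 36.5 → r_n = 123.2 kN; interior l_c = 80 − 27 = 53 → r_n = 162 kN.
  R_n,bearing = 1·123.2 + 1·162 = 285.2 kN → 0.75 × 285.2 = 214 kN.
Bearing governs: 214 kN.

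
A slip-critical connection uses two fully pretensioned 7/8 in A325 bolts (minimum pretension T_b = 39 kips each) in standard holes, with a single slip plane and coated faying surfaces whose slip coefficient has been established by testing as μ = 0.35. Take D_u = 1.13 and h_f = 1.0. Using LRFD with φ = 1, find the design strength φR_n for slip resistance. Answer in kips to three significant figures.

R_n = μ · D_u · h_f · T_b · n_s · n_b = 0.35 × 1.13 × 1.0 × 39 × 1 × 2 = 30.85 kips.
Design strength φR_n = 1 × 30.85 = 30.8 kips.

30.8 kips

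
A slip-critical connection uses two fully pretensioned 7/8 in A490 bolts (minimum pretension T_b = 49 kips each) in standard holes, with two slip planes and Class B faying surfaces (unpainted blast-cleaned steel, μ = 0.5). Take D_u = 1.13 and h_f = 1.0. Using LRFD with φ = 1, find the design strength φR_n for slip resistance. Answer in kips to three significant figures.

R_n = μ · D_u · h_f · T_b · n_s · n_b = 0.5 × 1.13 × 1.0 × 49 × 2 × 2 = 110.7 kips.
Design strength φR_n = 1 × 110.7 = 111 kips.

111 kips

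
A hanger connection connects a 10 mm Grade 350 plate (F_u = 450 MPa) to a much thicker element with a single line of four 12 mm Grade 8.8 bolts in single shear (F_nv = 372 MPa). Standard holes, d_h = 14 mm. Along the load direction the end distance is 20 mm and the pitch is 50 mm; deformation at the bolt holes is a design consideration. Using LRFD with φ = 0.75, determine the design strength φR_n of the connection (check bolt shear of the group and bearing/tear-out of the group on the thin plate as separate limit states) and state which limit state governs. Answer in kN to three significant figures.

Bolt shear: A_b = π·12²/4 = 113.1 mm²; R_n = 372 × 113.1 × 4 × 1 / 1000 = 168.3 kN → 0.75 × 168.3 = 126 kN.
Bearing (1.2 l_c t F_u ≤ 2.4 d t F_u): upper limit = 2.4·12·10·450 / 1000 = 129.6 kN.
  Edge l_c = 20 − 14/2 = 13 → r_n = 70.2 kN; interior l_c = 50 − 14 = 36 → r_n = 129.6 kN.
  R_n,bearing = 1·70.2 + 3·129.6 = 459 kN → 0.75 × 459 = 344 kN.
Bolt shear governs: 126 kN.

126 kN (bolt shear governs)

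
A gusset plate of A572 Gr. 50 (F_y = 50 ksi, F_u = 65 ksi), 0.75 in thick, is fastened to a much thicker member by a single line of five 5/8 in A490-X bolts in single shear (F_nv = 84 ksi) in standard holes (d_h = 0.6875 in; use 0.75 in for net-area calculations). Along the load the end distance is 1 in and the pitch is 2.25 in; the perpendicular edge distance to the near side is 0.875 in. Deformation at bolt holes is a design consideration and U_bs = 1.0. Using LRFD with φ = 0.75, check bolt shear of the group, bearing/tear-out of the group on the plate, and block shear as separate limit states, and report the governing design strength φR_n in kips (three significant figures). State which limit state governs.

Bolt shear: A_b = π·0.625²/4 = 0.3068 in²; R_n = 84 × 0.3068 × 5 × 1 = 128.9 kips → 0.75 × 128.9 = 96.6 kips.
Bearing: edge l_c = 0.6562, r_n = 38.39 kips; interior l_c = 1.562, r_n = 73.12 kips; R_n = 38.39 + 4·73.12 = 330.9 kips → 248 kips.
Block shear: A_gv = 7.5, A_nv = 4.969, A_nt = 0.375 in²; R_n = min(0.6F_uA_nv, 0.6F_yA_gv) + U_bs·F_u·A_nt = 218.2 kips → 164 kips.
Bolt shear governs: 96.6 kips.

96.6 kips (bolt shear governs)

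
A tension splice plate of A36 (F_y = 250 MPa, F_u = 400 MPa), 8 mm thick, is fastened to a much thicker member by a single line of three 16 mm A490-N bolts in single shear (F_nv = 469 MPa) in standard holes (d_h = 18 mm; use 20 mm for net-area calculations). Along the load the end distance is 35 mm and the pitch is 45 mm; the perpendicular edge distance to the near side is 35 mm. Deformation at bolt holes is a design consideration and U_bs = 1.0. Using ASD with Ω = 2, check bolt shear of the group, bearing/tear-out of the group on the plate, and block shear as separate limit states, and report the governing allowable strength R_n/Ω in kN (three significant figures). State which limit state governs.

112 kN (block shear governs)

Bolt shear: A_b = π·16²/4 = 201.1 mm²; R_n = 469 × 201.1 × 3 × 1 / 1000 = 282.9 kN → 282.9 / 2 = 141 kN.
Bearing: edge l_c = 26, r_n = 99.84 kN; interior l_c = 27, r_n = 103.7 kN; R_n = 99.84 + 2·103.7 = 307.2 kN → 154 kN.
Block shear: A_gv = 1000, A_nv = 600, A_nt = 200 mm²; R_n = min(0.6F_uA_nv, 0.6F_yA_gv) + U_bs·F_u·A_nt = 224 kN → 112 kN.
Block shear governs: 112 kN.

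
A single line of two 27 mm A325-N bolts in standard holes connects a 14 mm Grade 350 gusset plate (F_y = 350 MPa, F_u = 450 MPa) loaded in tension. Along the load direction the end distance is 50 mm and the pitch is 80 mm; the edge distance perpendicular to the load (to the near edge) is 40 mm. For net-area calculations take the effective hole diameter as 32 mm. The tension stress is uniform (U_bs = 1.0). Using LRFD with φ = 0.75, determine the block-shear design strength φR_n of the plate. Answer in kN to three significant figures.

Shear plane L_v = 50 + 1·80 = 130 mm; A_gv = 130 × 14 = 1820 mm².
A_nv = (130 − 1.5·32) × 14 = 1148 mm².
A_nt = (40 − 0.5·32) × 14 = 336 mm².
0.6 F_u A_nv = 310 kN; 0.6 F_y A_gv = 382.2 kN → shear rupture governs the shear term.
R_n = 310 + 1.0 × 450 × 336 / 1000 = 461.2 kN.
Design strength φR_n = 0.75 × 461.2 = 346 kN.

346 kN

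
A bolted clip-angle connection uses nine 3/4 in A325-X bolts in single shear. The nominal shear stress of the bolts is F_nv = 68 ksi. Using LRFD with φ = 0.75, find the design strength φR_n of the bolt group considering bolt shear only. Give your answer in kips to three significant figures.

A_b = π × 0.75² / 4 = 0.4418 in².
R_n = F_nv · A_b · n · n_s = 68 × 0.4418 × 9 × 1 = 270.4 kips.
Design strength φR_n = 0.75 × 270.4 = 203 kips.

203 kips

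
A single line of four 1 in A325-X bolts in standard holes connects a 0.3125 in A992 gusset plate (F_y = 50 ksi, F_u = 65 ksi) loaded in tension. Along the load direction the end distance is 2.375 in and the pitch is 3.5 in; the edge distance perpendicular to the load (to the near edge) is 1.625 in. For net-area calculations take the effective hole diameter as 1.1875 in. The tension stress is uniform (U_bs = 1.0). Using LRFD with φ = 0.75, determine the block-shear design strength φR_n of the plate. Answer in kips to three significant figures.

Shear plane L_v = 2.375 + 3·3.5 = 12.88 in; A_gv = 12.88 × 0.3125 = 4.023 in².
A_nv = (12.88 − 3.5·1.1875) × 0.3125 = 2.725 in².
A_nt = (1.625 − 0.5·1.1875) × 0.3125 = 0.3223 in².
0.6 F_u A_nv = 106.3 kips; 0.6 F_y A_gv = 120.7 kips → shear rupture governs the shear term.
R_n = 106.3 + 1.0 × 65 × 0.3223 = 127.2 kips.
Design strength φR_n = 0.75 × 127.2 = 95.4 kips.

95.4 kips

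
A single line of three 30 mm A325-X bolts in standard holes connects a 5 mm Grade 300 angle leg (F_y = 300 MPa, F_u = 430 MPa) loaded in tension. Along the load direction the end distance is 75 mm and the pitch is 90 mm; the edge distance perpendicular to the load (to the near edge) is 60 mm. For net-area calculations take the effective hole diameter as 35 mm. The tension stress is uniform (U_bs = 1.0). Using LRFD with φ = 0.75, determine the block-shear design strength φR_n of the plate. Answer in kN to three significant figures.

Shear plane L_v = 75 + 2·90 = 255 mm; A_gv = 255 × 5 = 1275 mm².
A_nv = (255 − 2.5·35) × 5 = 837.5 mm².
A_nt = (60 − 0.5·35) × 5 = 212.5 mm².
0.6 F_u A_nv = 216.1 kN; 0.6 F_y A_gv = 229.5 kN → shear rupture governs the shear term.
R_n = 216.1 + 1.0 × 430 × 212.5 / 1000 = 307.5 kN.
Design strength φR_n = 0.75 × 307.5 = 231 kN.

231 kN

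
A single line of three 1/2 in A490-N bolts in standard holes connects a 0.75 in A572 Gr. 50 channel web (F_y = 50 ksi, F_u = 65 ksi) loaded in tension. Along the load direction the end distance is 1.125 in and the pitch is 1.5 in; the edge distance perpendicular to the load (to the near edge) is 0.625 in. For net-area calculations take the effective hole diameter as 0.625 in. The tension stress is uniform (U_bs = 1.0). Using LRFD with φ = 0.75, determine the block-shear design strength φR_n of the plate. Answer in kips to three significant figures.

Shear plane L_v = 1.125 + 2·1.5 = 4.125 in; A_gv = 4.125 × 0.75 = 3.094 in².
A_nv = (4.125 − 2.5·0.625) × 0.75 = 1.922 in².
A_nt = (0.625 − 0.5·0.625) × 0.75 = 0.2344 in².
0.6 F_u A_nv = 74.95 kips; 0.6 F_y A_gv = 92.81 kips → shear rupture governs the shear term.
R_n = 74.95 + 1.0 × 65 × 0.2344 = 90.19 kips.
Design strength φR_n = 0.75 × 90.19 = 67.6 kips.

67.6 kips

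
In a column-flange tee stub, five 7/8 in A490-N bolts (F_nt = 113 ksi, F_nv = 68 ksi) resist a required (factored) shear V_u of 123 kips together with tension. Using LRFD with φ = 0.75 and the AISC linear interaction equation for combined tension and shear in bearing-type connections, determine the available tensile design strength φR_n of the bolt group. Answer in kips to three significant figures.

A_b = π·0.875²/4 = 0.6013 in²; f_rv = 123 / (5 × 0.6013) = 40.91 ksi.
F'_nt = 1.3 F_nt − (F_nt / φF_nv) f_rv = 1.3·113 − (113/(0.75·68))·40.91 = 56.26 ksi, capped at F_nt → F'_nt = 56.26 ksi.
R_n = F'_nt · A_b · n = 56.26 × 0.6013 × 5 = 169.1 kips.
Design strength φR_n = 0.75 × 169.1 = 127 kips.

127 kips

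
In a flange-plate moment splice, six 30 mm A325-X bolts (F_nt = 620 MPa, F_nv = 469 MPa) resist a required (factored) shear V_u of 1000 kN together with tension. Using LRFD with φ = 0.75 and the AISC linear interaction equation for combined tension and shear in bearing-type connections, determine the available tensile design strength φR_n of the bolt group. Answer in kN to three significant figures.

1240 kN

A_b = π·30²/4 = 706.9 mm²; f_rv = 1000 × 1000 / (6 × 706.9) = 235.8 MPa.
F'_nt = 1.3 F_nt − (F_nt / φF_nv) f_rv = 1.3·620 − (620/(0.75·469))·235.8 = 390.4 MPa, capped at F_nt → F'_nt = 390.4 MPa.
R_n = F'_nt · A_b · n = 390.4 × 706.9 × 6 / 1000 = 1656 kN.
Design strength φR_n = 0.75 × 1656 = 1240 kN.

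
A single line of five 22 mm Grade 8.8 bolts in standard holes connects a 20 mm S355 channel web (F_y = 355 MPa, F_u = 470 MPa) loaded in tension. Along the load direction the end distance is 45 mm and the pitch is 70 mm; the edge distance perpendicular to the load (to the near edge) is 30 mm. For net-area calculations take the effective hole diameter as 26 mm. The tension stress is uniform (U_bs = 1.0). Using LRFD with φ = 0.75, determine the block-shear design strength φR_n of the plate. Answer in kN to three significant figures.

1000 kN

Shear plane L_v = 45 + 4·70 = 325 mm; A_gv = 325 × 20 = 6500 mm².
A_nv = (325 − 4.5·26) × 20 = 4160 mm².
A_nt = (30 − 0.5·26) × 20 = 340 mm².
0.6 F_u A_nv = 1173 kN; 0.6 F_y A_gv = 1384 kN → shear rupture governs the shear term.
R_n = 1173 + 1.0 × 470 × 340 / 1000 = 1333 kN.
Design strength φR_n = 0.75 × 1333 = 1000 kN.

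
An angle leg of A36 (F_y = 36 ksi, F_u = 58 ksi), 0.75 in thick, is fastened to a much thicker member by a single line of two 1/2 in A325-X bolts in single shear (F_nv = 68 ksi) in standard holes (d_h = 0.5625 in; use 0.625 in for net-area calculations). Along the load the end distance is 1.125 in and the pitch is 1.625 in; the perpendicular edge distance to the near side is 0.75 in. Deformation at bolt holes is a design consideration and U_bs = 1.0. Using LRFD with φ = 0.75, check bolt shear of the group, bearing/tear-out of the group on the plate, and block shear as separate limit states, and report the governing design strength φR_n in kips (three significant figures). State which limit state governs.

20 kips (bolt shear governs)

Bolt shear: A_b = π·0.5²/4 = 0.1963 in²; R_n = 68 × 0.1963 × 2 × 1 = 26.7 kips → 0.75 × 26.7 = 20 kips.
Bearing: edge l_c = 0.8438, r_n = 44.04 kips; interior l_c = 1.062, r_n = 52.2 kips; R_n = 44.04 + 1·52.2 = 96.24 kips → 72.2 kips.
Block shear: A_gv = 2.062, A_nv = 1.359, A_nt = 0.3281 in²; R_n = min(0.6F_uA_nv, 0.6F_yA_gv) + U_bs·F_u·A_nt = 63.58 kips → 47.7 kips.
Bolt shear governs: 20 kips.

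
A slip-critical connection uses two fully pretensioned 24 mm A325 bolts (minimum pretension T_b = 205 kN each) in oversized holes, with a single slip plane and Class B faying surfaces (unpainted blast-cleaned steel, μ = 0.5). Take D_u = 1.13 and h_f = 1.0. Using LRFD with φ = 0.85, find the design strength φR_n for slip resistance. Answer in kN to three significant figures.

R_n = μ · D_u · h_f · T_b · n_s · n_b = 0.5 × 1.13 × 1.0 × 205 × 1 × 2 = 231.6 kN.
Design strength φR_n = 0.85 × 231.6 = 197 kN.

197 kN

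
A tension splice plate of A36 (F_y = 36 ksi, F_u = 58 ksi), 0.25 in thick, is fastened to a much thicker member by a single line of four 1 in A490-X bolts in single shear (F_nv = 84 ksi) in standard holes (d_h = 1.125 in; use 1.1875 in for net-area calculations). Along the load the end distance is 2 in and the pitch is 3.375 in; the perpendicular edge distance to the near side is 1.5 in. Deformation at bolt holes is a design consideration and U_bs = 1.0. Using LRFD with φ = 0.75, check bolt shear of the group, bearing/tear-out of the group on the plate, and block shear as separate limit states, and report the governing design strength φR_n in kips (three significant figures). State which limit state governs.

Bolt shear: A_b = π·1²/4 = 0.7854 in²; R_n = 84 × 0.7854 × 4 × 1 = 263.9 kips → 0.75 × 263.9 = 198 kips.
Bearing: edge l_c = 1.438, r_n = 25.01 kips; interior l_c = 2.25, r_n = 34.8 kips; R_n = 25.01 + 3·34.8 = 129.4 kips → 97.1 kips.
Block shear: A_gv = 3.031, A_nv = 1.992, A_nt = 0.2266 in²; R_n = min(0.6F_uA_nv, 0.6F_yA_gv) + U_bs·F_u·A_nt = 78.62 kips → 59 kips.
Block shear governs: 59 kips.

59 kips (block shear governs)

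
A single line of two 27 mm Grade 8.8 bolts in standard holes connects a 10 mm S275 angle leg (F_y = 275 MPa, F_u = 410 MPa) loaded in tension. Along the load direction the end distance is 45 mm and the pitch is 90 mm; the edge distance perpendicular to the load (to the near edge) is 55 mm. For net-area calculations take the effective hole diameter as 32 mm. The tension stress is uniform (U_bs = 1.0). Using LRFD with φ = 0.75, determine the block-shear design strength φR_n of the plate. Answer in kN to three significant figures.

280 kN

Shear plane L_v = 45 + 1·90 = 135 mm; A_gv = 135 × 10 = 1350 mm².
A_nv = (135 − 1.5·32) × 10 = 870 mm².
A_nt = (55 − 0.5·32) × 10 = 390 mm².
0.6 F_u A_nv = 214 kN; 0.6 F_y A_gv = 222.8 kN → shear rupture governs the shear term.
R_n = 214 + 1.0 × 410 × 390 / 1000 = 373.9 kN.
Design strength φR_n = 0.75 × 373.9 = 280 kN.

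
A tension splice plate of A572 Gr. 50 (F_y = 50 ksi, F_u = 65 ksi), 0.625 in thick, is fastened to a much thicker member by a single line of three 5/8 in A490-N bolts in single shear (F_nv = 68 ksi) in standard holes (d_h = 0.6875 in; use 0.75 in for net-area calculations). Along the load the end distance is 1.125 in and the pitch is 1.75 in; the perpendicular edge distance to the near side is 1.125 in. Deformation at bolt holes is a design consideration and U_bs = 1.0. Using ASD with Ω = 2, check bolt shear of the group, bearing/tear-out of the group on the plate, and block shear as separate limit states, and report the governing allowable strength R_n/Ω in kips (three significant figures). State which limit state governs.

31.3 kips (bolt shear governs)

Bolt shear: A_b = π·0.625²/4 = 0.3068 in²; R_n = 68 × 0.3068 × 3 × 1 = 62.59 kips → 62.59 / 2 = 31.3 kips.
Bearing: edge l_c = 0.7812, r_n = 38.09 kips; interior l_c = 1.062, r_n = 51.8 kips; R_n = 38.09 + 2·51.8 = 141.7 kips → 70.8 kips.
Block shear: A_gv = 2.891, A_nv = 1.719, A_nt = 0.4688 in²; R_n = min(0.6F_uA_nv, 0.6F_yA_gv) + U_bs·F_u·A_nt = 97.5 kips → 48.8 kips.
Bolt shear governs: 31.3 kips.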